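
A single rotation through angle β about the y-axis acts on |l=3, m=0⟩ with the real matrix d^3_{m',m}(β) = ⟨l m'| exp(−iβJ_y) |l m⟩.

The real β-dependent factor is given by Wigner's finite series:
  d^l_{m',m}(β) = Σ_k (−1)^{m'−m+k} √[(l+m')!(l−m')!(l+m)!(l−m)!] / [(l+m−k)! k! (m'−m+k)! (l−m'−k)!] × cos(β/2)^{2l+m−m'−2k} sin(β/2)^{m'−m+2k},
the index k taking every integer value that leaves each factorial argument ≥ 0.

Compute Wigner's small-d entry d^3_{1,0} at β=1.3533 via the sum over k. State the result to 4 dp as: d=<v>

d=0.3244

d^3_{1,0}(β=1.3533) via Wigner's sum:
Half-angle: c=0.779675, s=0.626185. N=√(24·2·6·6)=41.569219
k: max(0,(0)−(1))=0 … min(3+(0),3−(1))=2
  k=0: (−1)^1·41.5692/(12)·0.7797^5·0.6262^1 = -0.624972
  k=1: (−1)^2·41.5692/(4)·0.7797^3·0.6262^3 = +1.209371
  k=2: (−1)^3·41.5692/(12)·0.7797^1·0.6262^5 = -0.260026
d^3_{1,0}(1.3533) = -0.624972 +1.209371 -0.260026 = +0.324374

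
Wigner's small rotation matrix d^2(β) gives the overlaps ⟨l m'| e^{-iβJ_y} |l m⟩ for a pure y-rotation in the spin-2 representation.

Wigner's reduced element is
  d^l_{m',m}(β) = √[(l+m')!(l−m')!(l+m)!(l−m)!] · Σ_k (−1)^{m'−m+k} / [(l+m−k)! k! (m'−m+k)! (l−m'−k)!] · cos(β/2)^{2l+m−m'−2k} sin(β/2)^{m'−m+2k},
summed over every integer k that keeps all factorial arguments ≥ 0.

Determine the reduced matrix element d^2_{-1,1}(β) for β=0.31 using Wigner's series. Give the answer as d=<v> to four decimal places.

d^2_{-1,1}(β=0.31) via Wigner's sum:
Half-angle: c=0.988012, s=0.154380. N=√(1·6·6·1)=6.000000
Admissible k: 2..3 (factorial args all ≥0)
  k=2: (−1)^0·6.0000/(2)·0.9880^2·0.1544^2 = +0.069796
  k=3: (−1)^1·6.0000/(6)·0.9880^0·0.1544^4 = -0.000568
d^2_{-1,1}(0.31) = +0.069796 -0.000568 = +0.069228

d=0.0692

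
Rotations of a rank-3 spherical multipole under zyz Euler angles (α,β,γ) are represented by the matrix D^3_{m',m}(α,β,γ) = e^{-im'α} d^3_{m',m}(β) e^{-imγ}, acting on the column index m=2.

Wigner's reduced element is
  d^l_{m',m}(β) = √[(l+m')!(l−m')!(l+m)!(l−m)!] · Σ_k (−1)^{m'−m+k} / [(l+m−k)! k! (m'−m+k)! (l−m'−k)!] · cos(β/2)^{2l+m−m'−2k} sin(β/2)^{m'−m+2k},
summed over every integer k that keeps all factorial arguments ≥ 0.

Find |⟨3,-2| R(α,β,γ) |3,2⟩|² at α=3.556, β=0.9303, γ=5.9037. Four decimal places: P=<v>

P=0.0236

Split into d^3_{-2,2}(β=0.9303) × two z-phases.
With c≡cos(β/2)=0.893754 and s≡sin(β/2)=0.448557, N=[1·120·120·1]^{1/2}=120.000000
k: max(0,(2)−(-2))=4 … min(3+(2),3−(-2))=5
  k=4: (−1)^0·120.0000/(24)·0.8938^2·0.4486^4 = +0.161687
  k=5: (−1)^1·120.0000/(120)·0.8938^0·0.4486^6 = -0.008145
d^3_{-2,2}(0.9303) = +0.161687 -0.008145 = +0.153542
|D^3_{-2,2}|² = |d^3_{-2,2}(β)|² = (+0.153542)² = 0.023575 (the z-rotation phases have unit modulus)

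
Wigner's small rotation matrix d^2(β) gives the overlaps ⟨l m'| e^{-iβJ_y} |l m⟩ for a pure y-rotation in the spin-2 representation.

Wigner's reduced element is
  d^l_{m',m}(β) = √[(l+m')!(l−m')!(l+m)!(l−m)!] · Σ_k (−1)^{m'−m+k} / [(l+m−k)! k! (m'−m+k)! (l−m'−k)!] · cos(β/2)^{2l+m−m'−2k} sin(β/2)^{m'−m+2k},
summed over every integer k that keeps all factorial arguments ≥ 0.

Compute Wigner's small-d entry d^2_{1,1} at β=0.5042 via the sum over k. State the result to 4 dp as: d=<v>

d=0.7044

d^2_{1,1}(β=0.5042) via Wigner's sum:
With c≡cos(β/2)=0.968391 and s≡sin(β/2)=0.249438, N=[6·1·6·1]^{1/2}=6.000000
k: max(0,(1)−(1))=0 … min(2+(1),2−(1))=1
  k=0: (−1)^0·6.0000/(6)·0.9684^4·0.2494^0 = +0.879432
  k=1: (−1)^1·6.0000/(2)·0.9684^2·0.2494^2 = -0.175044
d^2_{1,1}(0.5042) = +0.879432 -0.175044 = +0.704388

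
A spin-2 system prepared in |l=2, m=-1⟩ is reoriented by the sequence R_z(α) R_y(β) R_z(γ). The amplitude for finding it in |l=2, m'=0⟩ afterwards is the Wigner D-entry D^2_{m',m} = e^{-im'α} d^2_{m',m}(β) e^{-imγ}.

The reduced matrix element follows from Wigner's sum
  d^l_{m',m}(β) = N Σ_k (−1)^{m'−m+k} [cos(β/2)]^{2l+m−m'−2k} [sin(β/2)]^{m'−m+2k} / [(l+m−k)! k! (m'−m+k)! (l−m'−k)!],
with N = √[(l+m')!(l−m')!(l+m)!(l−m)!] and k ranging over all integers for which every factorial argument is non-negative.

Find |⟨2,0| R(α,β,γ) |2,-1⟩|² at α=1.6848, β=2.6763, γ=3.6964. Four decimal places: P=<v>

Split into d^2_{0,-1}(β=2.6763) × two z-phases.
Half-angle: c=0.230553, s=0.973060. N=√(2·2·1·6)=4.898979
The bounds max(0,m−m')=0 and min(l+m,l−m')=1 give 2 terms
  k=0: (−1)^1·4.8990/(2)·0.2306^3·0.9731^1 = -0.029210
  k=1: (−1)^2·4.8990/(2)·0.2306^1·0.9731^3 = +0.520314
d^2_{0,-1}(2.6763) = -0.029210 +0.520314 = +0.491104
|D^2_{0,-1}|² = |d^2_{0,-1}(β)|² = (+0.491104)² = 0.241183 (the z-rotation phases have unit modulus)

P=0.2412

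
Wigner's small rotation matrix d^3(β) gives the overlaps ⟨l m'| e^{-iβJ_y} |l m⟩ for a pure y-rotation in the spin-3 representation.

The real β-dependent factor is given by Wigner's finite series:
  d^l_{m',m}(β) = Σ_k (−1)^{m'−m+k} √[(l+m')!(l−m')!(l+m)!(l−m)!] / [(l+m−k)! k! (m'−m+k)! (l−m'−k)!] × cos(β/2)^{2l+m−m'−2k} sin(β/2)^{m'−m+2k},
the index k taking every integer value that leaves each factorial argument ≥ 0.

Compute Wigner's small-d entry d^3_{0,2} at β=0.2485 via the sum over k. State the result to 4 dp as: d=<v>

d=0.0803

d^3_{0,2}(β=0.2485) via Wigner's sum:
c=cos(0.2485/2)=0.992291, s=sin(0.2485/2)=0.123931; N=√[6·6·120·1]=65.726707
k∈{2,3} keeps every argument non-negative
  k=2: (−1)^0·65.7267/(12)·0.9923^4·0.1239^2 = +0.081559
  k=3: (−1)^1·65.7267/(12)·0.9923^2·0.1239^4 = -0.001272
d^3_{0,2}(0.2485) = +0.081559 -0.001272 = +0.080287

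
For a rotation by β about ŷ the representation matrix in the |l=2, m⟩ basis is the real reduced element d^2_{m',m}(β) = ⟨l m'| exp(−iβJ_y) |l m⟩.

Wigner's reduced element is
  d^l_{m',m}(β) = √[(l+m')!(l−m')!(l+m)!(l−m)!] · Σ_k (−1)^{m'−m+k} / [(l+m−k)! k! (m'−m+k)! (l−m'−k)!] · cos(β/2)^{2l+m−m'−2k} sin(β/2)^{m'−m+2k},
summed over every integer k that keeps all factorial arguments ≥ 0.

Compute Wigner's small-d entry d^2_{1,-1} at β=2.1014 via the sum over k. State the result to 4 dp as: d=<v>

d^2_{1,-1}(β=2.1014) via Wigner's sum:
With c≡cos(β/2)=0.496964 and s≡sin(β/2)=0.867771, N=[6·1·1·6]^{1/2}=6.000000
Admissible k: 0..1 (factorial args all ≥0)
  k=0: (−1)^2·6.0000/(2)·0.4970^2·0.8678^2 = +0.557932
  k=1: (−1)^3·6.0000/(6)·0.4970^0·0.8678^4 = -0.567050
d^2_{1,-1}(2.1014) = +0.557932 -0.567050 = -0.009118

d=-0.0091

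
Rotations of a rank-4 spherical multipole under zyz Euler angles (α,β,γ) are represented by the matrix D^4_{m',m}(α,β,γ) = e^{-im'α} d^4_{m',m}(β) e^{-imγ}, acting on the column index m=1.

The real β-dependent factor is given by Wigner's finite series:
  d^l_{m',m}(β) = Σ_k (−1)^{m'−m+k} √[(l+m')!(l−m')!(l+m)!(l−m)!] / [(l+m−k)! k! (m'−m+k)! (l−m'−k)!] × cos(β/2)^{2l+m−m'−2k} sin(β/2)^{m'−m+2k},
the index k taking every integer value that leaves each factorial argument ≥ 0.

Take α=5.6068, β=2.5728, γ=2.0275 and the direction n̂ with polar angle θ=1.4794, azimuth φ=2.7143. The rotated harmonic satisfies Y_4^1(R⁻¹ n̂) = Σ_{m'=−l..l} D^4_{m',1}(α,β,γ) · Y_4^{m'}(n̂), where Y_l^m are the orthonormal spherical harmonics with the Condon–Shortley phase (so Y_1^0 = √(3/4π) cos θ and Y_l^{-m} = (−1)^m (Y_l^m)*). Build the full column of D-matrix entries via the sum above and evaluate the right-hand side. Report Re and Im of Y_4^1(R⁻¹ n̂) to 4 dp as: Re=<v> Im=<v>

Re=0.0798 Im=0.0827

Need the full column D^4_{m',1} for m'=−4..4 at α=5.6068, β=2.5728, γ=2.0275.
cos(β/2)=0.280578, sin(β/2)=0.959831
d^4_{-4,1}: single k=5 term ⇒ +0.134657;  D = +0.002781+0.134628i
d^4_{-3,1}: k∈[4..5] ⇒ +0.069585 -0.488593 = -0.419008;  D = +0.255486-0.332106i
d^4_{-2,1}: k∈[3..5] ⇒ +0.021745 -0.381717 +0.893417 = +0.533445;  D = -0.518322+0.126116i
d^4_{-1,1}: k∈[2..5] ⇒ +0.004495 -0.157803 +0.923353 -0.720375 = +0.049670;  D = -0.044987-0.021053i
d^4_{0,1}: k∈[1..4] ⇒ +0.000588 -0.041259 +0.482838 -0.941744 = -0.499577;  D = +0.220309+0.448376i
d^4_{1,1}: k∈[0..3] ⇒ +0.000038 -0.006742 +0.157803 -0.615569 = -0.464470;  D = -0.101217+0.453307i
d^4_{2,1}: k∈[0..2] ⇒ -0.000557 +0.032618 -0.254478 = -0.222417;  D = -0.173680+0.138941i
d^4_{3,1}: k∈[0..1] ⇒ +0.003568 -0.069585 = -0.066017;  D = -0.066017-0.000109i
d^4_{4,1}: single k=0 term ⇒ -0.011507;  D = -0.008961-0.007218i
Y_4^{m'}(θ=1.4794,φ=2.7143) and Σ D·Y over m':
  (+0.0028+0.1346i)·(-0.0600+0.4310i)  (+0.2555-0.3321i)·(-0.0321-0.1081i)  (-0.5183+0.1261i)·(-0.2051-0.2356i)  (-0.0450-0.0211i)·(+0.1151+0.0524i)  (+0.2203+0.4484i)·(+0.2912+0.0000i)  (-0.1012+0.4533i)·(-0.1151+0.0524i)  (-0.1737+0.1389i)·(-0.2051+0.2356i)  (-0.0660-0.0001i)·(+0.0321-0.1081i)  (-0.0090-0.0072i)·(-0.0600-0.4310i)
Y_4^1(R⁻¹ n̂) = +0.079841+0.082732i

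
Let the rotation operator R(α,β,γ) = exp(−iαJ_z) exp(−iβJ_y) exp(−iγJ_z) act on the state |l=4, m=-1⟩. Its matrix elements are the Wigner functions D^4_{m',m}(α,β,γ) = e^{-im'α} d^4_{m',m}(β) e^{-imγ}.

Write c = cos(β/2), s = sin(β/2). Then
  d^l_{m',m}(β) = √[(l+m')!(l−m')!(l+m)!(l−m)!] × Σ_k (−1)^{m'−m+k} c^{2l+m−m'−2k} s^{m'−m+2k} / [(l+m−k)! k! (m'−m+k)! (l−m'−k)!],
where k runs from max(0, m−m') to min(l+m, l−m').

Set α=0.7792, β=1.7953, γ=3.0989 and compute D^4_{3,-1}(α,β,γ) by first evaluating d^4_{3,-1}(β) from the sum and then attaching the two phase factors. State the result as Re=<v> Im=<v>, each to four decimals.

Re=0.0305 Im=0.0290

First d^4_{3,-1}(β=1.7953), then the phase factors e^{-i(3)α} and e^{-i(-1)γ}:
Half-angle: c=0.623449, s=0.781864. N=√(5040·1·6·120)=1904.940944
k∈{0,1} keeps every argument non-negative
  k=0: (−1)^4·1904.9409/(144)·0.6234^4·0.7819^4 = +0.746875
  k=1: (−1)^5·1904.9409/(240)·0.6234^2·0.7819^6 = -0.704789
d^4_{3,-1}(1.7953) = +0.746875 -0.704789 = +0.042085
Phases: e^{-i·(3)·0.7792}=-0.693837-0.720132i, e^{-i·(-1)·3.0989}=-0.999089+0.042680i ⇒ D=+0.030467+0.029033i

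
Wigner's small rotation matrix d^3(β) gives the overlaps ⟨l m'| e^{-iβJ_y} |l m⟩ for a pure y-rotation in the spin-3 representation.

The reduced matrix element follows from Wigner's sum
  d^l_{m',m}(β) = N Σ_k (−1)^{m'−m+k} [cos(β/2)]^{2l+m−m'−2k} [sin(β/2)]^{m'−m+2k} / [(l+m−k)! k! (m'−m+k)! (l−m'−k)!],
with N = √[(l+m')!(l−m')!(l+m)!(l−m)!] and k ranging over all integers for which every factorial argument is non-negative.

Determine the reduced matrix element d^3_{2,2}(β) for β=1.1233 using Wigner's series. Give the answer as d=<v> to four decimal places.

d=-0.3602

d^3_{2,2}(β=1.1233) via Wigner's sum:
With c≡cos(β/2)=0.846378 and s≡sin(β/2)=0.532583, N=[120·1·120·1]^{1/2}=120.000000
Admissible k: 0..1 (factorial args all ≥0)
  k=0: (−1)^0·120.0000/(120)·0.8464^6·0.5326^0 = +0.367608
  k=1: (−1)^1·120.0000/(24)·0.8464^4·0.5326^2 = -0.727783
d^3_{2,2}(1.1233) = +0.367608 -0.727783 = -0.360175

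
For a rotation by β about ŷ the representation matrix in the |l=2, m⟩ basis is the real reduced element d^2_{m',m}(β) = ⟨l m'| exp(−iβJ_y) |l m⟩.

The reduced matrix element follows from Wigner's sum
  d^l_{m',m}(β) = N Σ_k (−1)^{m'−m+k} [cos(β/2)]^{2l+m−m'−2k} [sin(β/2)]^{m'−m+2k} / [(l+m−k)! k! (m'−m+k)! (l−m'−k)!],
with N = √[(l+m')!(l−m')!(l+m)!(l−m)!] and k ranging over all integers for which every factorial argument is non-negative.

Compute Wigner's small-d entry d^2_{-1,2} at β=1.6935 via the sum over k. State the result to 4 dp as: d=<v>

d^2_{-1,2}(β=1.6935) via Wigner's sum:
Half-angle: c=0.662421, s=0.749131. N=√(1·6·24·1)=12.000000
Admissible k: 3..3 (factorial args all ≥0)
  k=3: (−1)^0·12.0000/(6)·0.6624^1·0.7491^3 = +0.556979
d^2_{-1,2}(1.6935) = +0.556979

d=0.5570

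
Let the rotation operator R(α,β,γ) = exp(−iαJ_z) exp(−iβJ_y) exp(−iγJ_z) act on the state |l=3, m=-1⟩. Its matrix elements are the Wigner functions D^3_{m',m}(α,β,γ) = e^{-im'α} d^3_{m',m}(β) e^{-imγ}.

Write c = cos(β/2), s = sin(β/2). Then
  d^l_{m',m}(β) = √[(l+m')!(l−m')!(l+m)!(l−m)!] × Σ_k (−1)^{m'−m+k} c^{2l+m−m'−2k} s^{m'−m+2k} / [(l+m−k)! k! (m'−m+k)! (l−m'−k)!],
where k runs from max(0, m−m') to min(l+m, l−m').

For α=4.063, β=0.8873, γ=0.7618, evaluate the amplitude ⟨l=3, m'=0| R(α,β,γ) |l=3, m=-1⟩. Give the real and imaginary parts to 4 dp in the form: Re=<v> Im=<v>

First d^3_{0,-1}(β=0.8873), then the phase factors e^{-i(0)α} and e^{-i(-1)γ}:
c=cos(0.8873/2)=0.903191, s=sin(0.8873/2)=0.429239; N=√[6·6·2·24]=41.569219
k∈{0,1,2} keeps every argument non-negative
  k=0: (−1)^1·41.5692/(12)·0.9032^5·0.4292^1 = -0.893692
  k=1: (−1)^2·41.5692/(4)·0.9032^3·0.4292^3 = +0.605547
  k=2: (−1)^3·41.5692/(12)·0.9032^1·0.4292^5 = -0.045590
d^3_{0,-1}(0.8873) = -0.893692 +0.605547 -0.045590 = -0.333734
Attach z-rotation phases: D = e^{-i(0)(4.063)}·(-0.333734)·e^{-i(-1)(0.7618)} = -0.241488-0.230352i

Re=-0.2415 Im=-0.2304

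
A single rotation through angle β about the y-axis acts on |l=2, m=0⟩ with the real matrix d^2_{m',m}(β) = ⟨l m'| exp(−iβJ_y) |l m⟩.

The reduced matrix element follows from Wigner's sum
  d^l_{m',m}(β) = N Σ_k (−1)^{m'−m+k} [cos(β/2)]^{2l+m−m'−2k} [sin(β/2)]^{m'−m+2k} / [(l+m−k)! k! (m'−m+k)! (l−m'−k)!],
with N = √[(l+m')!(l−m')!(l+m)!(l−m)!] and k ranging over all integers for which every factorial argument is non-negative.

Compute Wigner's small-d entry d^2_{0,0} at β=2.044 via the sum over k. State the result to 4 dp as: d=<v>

d=-0.1885

d^2_{0,0}(β=2.044) via Wigner's sum:
Half-angle: c=0.521661, s=0.853153. N=√(2·2·2·2)=4.000000
Admissible k: 0..2 (factorial args all ≥0)
  k=0: (−1)^0·4.0000/(4)·0.5217^4·0.8532^0 = +0.074055
  k=1: (−1)^1·4.0000/(1)·0.5217^2·0.8532^2 = -0.792301
  k=2: (−1)^2·4.0000/(4)·0.5217^0·0.8532^4 = +0.529795
d^2_{0,0}(2.044) = +0.074055 -0.792301 +0.529795 = -0.188451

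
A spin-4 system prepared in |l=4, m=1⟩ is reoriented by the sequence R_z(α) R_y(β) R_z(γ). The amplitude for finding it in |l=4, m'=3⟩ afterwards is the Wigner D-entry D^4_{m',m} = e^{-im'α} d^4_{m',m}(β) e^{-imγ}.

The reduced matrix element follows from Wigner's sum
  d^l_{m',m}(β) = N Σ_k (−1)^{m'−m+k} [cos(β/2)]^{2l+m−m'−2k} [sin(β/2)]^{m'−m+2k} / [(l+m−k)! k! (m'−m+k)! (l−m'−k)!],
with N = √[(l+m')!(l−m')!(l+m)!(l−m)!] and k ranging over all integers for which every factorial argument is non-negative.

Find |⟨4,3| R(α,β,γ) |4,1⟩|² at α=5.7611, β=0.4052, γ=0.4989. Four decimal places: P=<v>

First d^4_{3,1}(β=0.4052), then the phase factors e^{-i(3)α} and e^{-i(1)γ}:
Half-angle: c=0.979547, s=0.201217. N=√(5040·1·120·6)=1904.940944
The bounds max(0,m−m')=0 and min(l+m,l−m')=1 give 2 terms
  k=0: (−1)^2·1904.9409/(240)·0.9795^6·0.2012^2 = +0.283890
  k=1: (−1)^3·1904.9409/(144)·0.9795^4·0.2012^4 = -0.019965
d^4_{3,1}(0.4052) = +0.283890 -0.019965 = +0.263924
|D^4_{3,1}|² = |d^4_{3,1}(β)|² = (+0.263924)² = 0.069656 (the z-rotation phases have unit modulus)

P=0.0697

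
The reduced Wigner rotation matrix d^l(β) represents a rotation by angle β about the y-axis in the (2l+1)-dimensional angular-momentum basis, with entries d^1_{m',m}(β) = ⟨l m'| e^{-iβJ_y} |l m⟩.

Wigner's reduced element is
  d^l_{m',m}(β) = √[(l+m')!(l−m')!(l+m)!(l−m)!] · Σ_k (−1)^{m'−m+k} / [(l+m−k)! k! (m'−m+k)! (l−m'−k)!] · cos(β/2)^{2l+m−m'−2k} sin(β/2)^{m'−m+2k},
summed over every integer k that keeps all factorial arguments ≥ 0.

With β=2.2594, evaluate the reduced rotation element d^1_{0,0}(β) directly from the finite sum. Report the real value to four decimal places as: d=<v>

d^1_{0,0}(β=2.2594) via Wigner's sum:
With c≡cos(β/2)=0.426931 and s≡sin(β/2)=0.904284, N=[1·1·1·1]^{1/2}=1.000000
k∈{0,1} keeps every argument non-negative
  k=0: (−1)^0·1.0000/(1)·0.4269^2·0.9043^0 = +0.182270
  k=1: (−1)^1·1.0000/(1)·0.4269^0·0.9043^2 = -0.817730
d^1_{0,0}(2.2594) = +0.182270 -0.817730 = -0.635460

d=-0.6355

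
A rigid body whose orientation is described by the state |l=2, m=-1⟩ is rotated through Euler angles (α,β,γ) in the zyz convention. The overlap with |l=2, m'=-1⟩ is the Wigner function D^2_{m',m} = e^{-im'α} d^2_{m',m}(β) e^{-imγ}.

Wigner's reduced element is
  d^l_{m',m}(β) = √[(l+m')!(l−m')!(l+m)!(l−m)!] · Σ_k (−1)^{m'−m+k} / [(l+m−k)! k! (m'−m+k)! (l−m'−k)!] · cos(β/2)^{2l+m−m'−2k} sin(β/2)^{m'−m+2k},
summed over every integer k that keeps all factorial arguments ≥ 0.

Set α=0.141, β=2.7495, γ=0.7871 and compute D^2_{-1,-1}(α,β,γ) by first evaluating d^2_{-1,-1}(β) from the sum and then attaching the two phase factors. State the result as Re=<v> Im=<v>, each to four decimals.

Re=-0.0648 Im=-0.0865

D^2_{-1,-1}(0.141,2.7495,0.7871) = e^{-i·-1·0.141}·d^2_{-1,-1}(2.7495)·e^{-i·-1·0.7871}. Compute d first:
c=cos(2.7495/2)=0.194793, s=sin(2.7495/2)=0.980844; N=√[1·6·1·6]=6.000000
k∈{0,1} keeps every argument non-negative
  k=0: (−1)^0·6.0000/(6)·0.1948^4·0.9808^0 = +0.001440
  k=1: (−1)^1·6.0000/(2)·0.1948^2·0.9808^2 = -0.109514
d^2_{-1,-1}(2.7495) = +0.001440 -0.109514 = -0.108074
D = (+0.990076+0.140533i)·(-0.108074)·(+0.705902+0.708309i) = -0.064775-0.086511i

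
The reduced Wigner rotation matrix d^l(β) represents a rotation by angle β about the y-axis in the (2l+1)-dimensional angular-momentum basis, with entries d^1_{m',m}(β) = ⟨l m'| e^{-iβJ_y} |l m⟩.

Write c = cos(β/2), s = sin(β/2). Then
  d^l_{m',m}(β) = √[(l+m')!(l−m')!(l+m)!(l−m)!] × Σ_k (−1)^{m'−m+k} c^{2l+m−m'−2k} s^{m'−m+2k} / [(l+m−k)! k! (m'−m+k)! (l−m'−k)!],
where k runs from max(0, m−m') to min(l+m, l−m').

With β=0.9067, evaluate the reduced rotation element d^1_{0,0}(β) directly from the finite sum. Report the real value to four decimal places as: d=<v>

d=0.6163

d^1_{0,0}(β=0.9067) via Wigner's sum:
Half-angle: c=0.898985, s=0.437980. N=√(1·1·1·1)=1.000000
k∈{0,1} keeps every argument non-negative
  k=0: (−1)^0·1.0000/(1)·0.8990^2·0.4380^0 = +0.808174
  k=1: (−1)^1·1.0000/(1)·0.8990^0·0.4380^2 = -0.191826
d^1_{0,0}(0.9067) = +0.808174 -0.191826 = +0.616348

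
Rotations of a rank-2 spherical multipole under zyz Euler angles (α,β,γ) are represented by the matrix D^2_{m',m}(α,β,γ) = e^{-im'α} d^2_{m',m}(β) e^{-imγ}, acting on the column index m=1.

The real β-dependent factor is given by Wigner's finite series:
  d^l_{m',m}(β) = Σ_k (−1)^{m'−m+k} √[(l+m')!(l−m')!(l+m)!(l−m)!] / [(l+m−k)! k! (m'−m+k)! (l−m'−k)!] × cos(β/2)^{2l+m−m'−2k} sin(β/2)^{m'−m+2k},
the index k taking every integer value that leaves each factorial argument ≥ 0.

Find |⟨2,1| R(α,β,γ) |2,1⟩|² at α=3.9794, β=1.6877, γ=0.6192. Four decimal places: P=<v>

P=0.2967

Split into d^2_{1,1}(β=1.6877) × two z-phases.
With c≡cos(β/2)=0.664591 and s≡sin(β/2)=0.747207, N=[6·1·6·1]^{1/2}=6.000000
k∈{0,1} keeps every argument non-negative
  k=0: (−1)^0·6.0000/(6)·0.6646^4·0.7472^0 = +0.195082
  k=1: (−1)^1·6.0000/(2)·0.6646^2·0.7472^2 = -0.739797
d^2_{1,1}(1.6877) = +0.195082 -0.739797 = -0.544714
|D^2_{1,1}|² = |d^2_{1,1}(β)|² = (-0.544714)² = 0.296714 (the z-rotation phases have unit modulus)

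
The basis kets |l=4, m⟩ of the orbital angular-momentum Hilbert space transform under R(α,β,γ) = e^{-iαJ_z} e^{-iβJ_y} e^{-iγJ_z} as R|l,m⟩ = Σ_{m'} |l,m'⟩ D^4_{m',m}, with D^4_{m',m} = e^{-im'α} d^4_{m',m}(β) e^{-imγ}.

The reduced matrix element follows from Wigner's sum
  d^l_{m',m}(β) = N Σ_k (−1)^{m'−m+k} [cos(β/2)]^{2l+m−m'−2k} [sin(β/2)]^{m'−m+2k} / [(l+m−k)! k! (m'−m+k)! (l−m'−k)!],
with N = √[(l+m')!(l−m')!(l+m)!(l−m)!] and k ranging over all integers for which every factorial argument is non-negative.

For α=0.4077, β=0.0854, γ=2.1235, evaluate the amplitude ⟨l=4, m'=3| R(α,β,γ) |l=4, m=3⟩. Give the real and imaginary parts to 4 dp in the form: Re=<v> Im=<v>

Re=0.2523 Im=-0.9470

D^4_{3,3}(0.4077,0.0854,2.1235) = e^{-i·3·0.4077}·d^4_{3,3}(0.0854)·e^{-i·3·2.1235}. Compute d first:
With c≡cos(β/2)=0.999088 and s≡sin(β/2)=0.042687, N=[5040·1·5040·1]^{1/2}=5040.000000
Admissible k: 0..1 (factorial args all ≥0)
  k=0: (−1)^0·5040.0000/(5040)·0.9991^8·0.0427^0 = +0.992731
  k=1: (−1)^1·5040.0000/(720)·0.9991^6·0.0427^2 = -0.012686
d^4_{3,3}(0.0854) = +0.992731 -0.012686 = +0.980045
D = (+0.340733-0.940160i)·(+0.980045)·(+0.996190-0.087204i) = +0.252312-0.947010i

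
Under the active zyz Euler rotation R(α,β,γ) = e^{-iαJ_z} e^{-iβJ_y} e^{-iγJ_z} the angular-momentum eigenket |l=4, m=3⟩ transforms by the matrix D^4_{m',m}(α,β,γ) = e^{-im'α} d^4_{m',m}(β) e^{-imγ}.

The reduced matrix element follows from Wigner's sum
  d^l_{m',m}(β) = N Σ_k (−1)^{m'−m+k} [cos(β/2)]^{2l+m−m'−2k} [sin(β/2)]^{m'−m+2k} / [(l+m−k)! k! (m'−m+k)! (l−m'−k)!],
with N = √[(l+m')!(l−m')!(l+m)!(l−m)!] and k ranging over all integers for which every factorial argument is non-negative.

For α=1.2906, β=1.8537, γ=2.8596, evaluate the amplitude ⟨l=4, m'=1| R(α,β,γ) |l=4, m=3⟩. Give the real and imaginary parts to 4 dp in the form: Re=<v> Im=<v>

First d^4_{1,3}(β=1.8537), then the phase factors e^{-i(1)α} and e^{-i(3)γ}:
With c≡cos(β/2)=0.600356 and s≡sin(β/2)=0.799733, N=[120·6·5040·1]^{1/2}=1904.940944
k: max(0,(3)−(1))=2 … min(4+(3),4−(1))=3
  k=2: (−1)^0·1904.9409/(240)·0.6004^6·0.7997^2 = +0.237692
  k=3: (−1)^1·1904.9409/(144)·0.6004^4·0.7997^4 = -0.702966
d^4_{1,3}(1.8537) = +0.237692 -0.702966 = -0.465275
Phases: e^{-i·(1)·1.2906}=+0.276544-0.961001i, e^{-i·(3)·2.8596}=-0.662999-0.748620i ⇒ D=+0.420037-0.200122i

Re=0.4200 Im=-0.2001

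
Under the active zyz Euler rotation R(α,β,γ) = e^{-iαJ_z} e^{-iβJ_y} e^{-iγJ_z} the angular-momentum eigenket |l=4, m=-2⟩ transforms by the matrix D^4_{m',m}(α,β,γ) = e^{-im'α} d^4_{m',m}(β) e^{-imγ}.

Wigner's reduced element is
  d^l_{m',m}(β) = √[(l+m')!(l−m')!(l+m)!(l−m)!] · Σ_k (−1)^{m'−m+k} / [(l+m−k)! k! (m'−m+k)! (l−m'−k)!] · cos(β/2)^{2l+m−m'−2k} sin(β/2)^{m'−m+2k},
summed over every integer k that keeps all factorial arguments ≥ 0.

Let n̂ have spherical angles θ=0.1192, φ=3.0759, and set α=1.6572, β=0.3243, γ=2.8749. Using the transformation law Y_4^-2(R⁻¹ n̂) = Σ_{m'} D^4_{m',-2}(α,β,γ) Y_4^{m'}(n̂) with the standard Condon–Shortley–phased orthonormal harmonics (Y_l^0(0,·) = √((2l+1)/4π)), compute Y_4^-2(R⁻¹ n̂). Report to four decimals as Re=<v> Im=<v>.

Need the full column D^4_{m',-2} for m'=−4..4 at α=1.6572, β=0.3243, γ=2.8749.
cos(β/2)=0.986882, sin(β/2)=0.161440
d^4_{-4,-2}: single k=2 term ⇒ +0.127408;  D = +0.125168-0.023783i
d^4_{-3,-2}: k∈[1..2] ⇒ +0.550724 -0.044213 = +0.506511;  D = -0.137139-0.487593i
d^4_{-2,-2}: k∈[0..2] ⇒ +0.899753 -0.288934 +0.009665 = +0.620485;  D = -0.580583+0.218916i
d^4_{-1,-2}: k∈[0..2] ⇒ -0.624463 +0.083555 -0.001491 = -0.542399;  D = -0.234450-0.489111i
d^4_{0,-2}: k∈[0..2] ⇒ +0.228422 -0.016300 +0.000164 = +0.212285;  D = +0.182797-0.107937i
d^4_{1,-2}: k∈[0..2] ⇒ -0.055703 +0.002236 -0.000012 = -0.053479;  D = +0.031064+0.043532i
d^4_{2,-2}: k∈[0..2] ⇒ +0.009665 -0.000207 +0.000000 = +0.009459;  D = -0.007196+0.006138i
d^4_{3,-2}: k∈[0..1] ⇒ -0.001183 +0.000011 = -0.001173;  D = -0.000835-0.000823i
d^4_{4,-2}: single k=0 term ⇒ +0.000091;  D = +0.000058-0.000070i
Y_4^{m'}(θ=0.1192,φ=3.0759) and Σ D·Y over m':
  (+0.1252-0.0238i)·(+0.0001+0.0000i)  (-0.1371-0.4876i)·(-0.0020-0.0004i)  (-0.5806+0.2189i)·(+0.0277+0.0037i)  (-0.2344-0.4891i)·(-0.2174-0.0143i)  (+0.1828-0.1079i)·(+0.7872+0.0000i)  (+0.0311+0.0435i)·(+0.2174-0.0143i)  (-0.0072+0.0061i)·(+0.0277-0.0037i)  (-0.0008-0.0008i)·(+0.0020-0.0004i)  (+0.0001-0.0001i)·(+0.0001-0.0000i)
Y_4^-2(R⁻¹ n̂) = +0.178300+0.038946i

Re=0.1783 Im=0.0389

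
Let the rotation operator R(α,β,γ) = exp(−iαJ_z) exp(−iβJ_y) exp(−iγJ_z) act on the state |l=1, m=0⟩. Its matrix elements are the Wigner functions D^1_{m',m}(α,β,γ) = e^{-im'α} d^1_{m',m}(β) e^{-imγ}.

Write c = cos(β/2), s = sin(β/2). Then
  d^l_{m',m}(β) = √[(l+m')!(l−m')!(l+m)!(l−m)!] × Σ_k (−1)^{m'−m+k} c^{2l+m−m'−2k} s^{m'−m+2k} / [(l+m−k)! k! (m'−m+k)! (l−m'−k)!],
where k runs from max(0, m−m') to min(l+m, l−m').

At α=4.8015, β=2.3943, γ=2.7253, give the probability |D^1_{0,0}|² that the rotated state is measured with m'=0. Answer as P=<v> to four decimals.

P=0.5381

D^1_{0,0}(4.8015,2.3943,2.7253) = e^{-i·0·4.8015}·d^1_{0,0}(2.3943)·e^{-i·0·2.7253}. Compute d first:
Half-angle: c=0.365013, s=0.931003. N=√(1·1·1·1)=1.000000
k∈{0,1} keeps every argument non-negative
  k=0: (−1)^0·1.0000/(1)·0.3650^2·0.9310^0 = +0.133234
  k=1: (−1)^1·1.0000/(1)·0.3650^0·0.9310^2 = -0.866766
d^1_{0,0}(2.3943) = +0.133234 -0.866766 = -0.733532
|D^1_{0,0}|² = |d^1_{0,0}(β)|² = (-0.733532)² = 0.538069 (the z-rotation phases have unit modulus)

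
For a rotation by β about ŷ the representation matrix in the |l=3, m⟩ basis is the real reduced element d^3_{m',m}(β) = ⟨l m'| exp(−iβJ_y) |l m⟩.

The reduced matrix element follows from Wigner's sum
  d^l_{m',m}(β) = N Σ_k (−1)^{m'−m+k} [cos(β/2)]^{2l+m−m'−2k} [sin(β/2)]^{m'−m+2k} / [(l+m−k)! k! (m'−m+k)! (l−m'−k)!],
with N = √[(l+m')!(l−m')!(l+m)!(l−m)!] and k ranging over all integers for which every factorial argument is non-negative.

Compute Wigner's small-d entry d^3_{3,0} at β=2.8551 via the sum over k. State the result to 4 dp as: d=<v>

d=-0.0126

d^3_{3,0}(β=2.8551) via Wigner's sum:
Half-angle: c=0.142757, s=0.989758. N=√(720·1·6·6)=160.996894
The bounds max(0,m−m')=0 and min(l+m,l−m')=0 give 1 term
  k=0: (−1)^3·160.9969/(36)·0.1428^3·0.9898^3 = -0.012615
d^3_{3,0}(2.8551) = -0.012615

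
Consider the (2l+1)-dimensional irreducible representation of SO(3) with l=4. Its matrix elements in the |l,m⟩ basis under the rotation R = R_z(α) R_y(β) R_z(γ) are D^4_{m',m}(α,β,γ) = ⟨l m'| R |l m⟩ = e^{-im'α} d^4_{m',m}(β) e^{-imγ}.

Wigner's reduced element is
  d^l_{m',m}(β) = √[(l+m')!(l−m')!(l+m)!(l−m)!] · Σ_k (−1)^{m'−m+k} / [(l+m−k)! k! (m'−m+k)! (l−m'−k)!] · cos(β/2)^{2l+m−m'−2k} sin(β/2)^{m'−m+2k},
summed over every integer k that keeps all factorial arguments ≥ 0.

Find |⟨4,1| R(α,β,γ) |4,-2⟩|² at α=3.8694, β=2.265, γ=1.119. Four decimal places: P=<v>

P=0.0032

D^4_{1,-2}(3.8694,2.265,1.119) = e^{-i·1·3.8694}·d^4_{1,-2}(2.265)·e^{-i·-2·1.119}. Compute d first:
With c≡cos(β/2)=0.424397 and s≡sin(β/2)=0.905476, N=[120·6·2·720]^{1/2}=1018.233765
k∈{0,1,2} keeps every argument non-negative
  k=0: (−1)^3·1018.2338/(72)·0.4244^5·0.9055^3 = -0.144547
  k=1: (−1)^4·1018.2338/(48)·0.4244^3·0.9055^5 = +0.986982
  k=2: (−1)^5·1018.2338/(240)·0.4244^1·0.9055^7 = -0.898561
d^4_{1,-2}(2.265) = -0.144547 +0.986982 -0.898561 = -0.056126
|D^4_{1,-2}|² = |d^4_{1,-2}(β)|² = (-0.056126)² = 0.003150 (the z-rotation phases have unit modulus)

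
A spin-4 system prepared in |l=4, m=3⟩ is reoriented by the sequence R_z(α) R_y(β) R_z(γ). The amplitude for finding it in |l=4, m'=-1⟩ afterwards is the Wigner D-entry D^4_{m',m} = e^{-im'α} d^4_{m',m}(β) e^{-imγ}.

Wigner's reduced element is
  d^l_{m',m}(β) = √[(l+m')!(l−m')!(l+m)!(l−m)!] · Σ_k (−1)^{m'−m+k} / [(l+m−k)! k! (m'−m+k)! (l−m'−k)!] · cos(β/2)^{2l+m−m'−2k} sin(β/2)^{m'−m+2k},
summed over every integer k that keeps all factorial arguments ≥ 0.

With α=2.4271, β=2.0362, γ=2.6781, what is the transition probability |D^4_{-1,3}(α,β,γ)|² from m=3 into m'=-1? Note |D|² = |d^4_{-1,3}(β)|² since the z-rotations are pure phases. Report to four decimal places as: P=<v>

P=0.0926

First d^4_{-1,3}(β=2.0362), then the phase factors e^{-i(-1)α} and e^{-i(3)γ}:
With c≡cos(β/2)=0.524984 and s≡sin(β/2)=0.851112, N=[6·120·5040·1]^{1/2}=1904.940944
The bounds max(0,m−m')=4 and min(l+m,l−m')=5 give 2 terms
  k=4: (−1)^0·1904.9409/(144)·0.5250^4·0.8511^4 = +0.527291
  k=5: (−1)^1·1904.9409/(240)·0.5250^2·0.8511^6 = -0.831540
d^4_{-1,3}(2.0362) = +0.527291 -0.831540 = -0.304249
|D^4_{-1,3}|² = |d^4_{-1,3}(β)|² = (-0.304249)² = 0.092567 (the z-rotation phases have unit modulus)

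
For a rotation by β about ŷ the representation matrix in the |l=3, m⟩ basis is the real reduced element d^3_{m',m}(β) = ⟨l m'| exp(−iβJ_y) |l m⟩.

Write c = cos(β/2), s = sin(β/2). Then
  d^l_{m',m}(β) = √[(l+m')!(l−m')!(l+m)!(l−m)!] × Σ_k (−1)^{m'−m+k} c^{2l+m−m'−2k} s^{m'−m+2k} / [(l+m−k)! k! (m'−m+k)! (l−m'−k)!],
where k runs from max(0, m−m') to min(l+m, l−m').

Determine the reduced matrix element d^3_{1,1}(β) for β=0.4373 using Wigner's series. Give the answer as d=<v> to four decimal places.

d=0.5362

d^3_{1,1}(β=0.4373) via Wigner's sum:
c=cos(0.4373/2)=0.976191, s=sin(0.4373/2)=0.216912; N=√[24·2·24·2]=48.000000
k∈{0,1,2} keeps every argument non-negative
  k=0: (−1)^0·48.0000/(48)·0.9762^6·0.2169^0 = +0.865385
  k=1: (−1)^1·48.0000/(6)·0.9762^4·0.2169^2 = -0.341819
  k=2: (−1)^2·48.0000/(8)·0.9762^2·0.2169^4 = +0.012658
d^3_{1,1}(0.4373) = +0.865385 -0.341819 +0.012658 = +0.536223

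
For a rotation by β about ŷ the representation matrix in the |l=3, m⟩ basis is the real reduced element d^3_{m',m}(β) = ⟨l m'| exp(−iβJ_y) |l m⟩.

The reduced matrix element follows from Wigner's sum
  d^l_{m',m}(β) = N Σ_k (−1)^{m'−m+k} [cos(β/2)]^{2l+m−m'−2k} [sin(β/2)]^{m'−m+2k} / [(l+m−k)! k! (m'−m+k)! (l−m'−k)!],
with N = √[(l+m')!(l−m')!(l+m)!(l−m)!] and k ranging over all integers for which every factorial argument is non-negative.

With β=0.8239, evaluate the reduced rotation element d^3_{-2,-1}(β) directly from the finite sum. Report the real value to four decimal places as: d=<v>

d^3_{-2,-1}(β=0.8239) via Wigner's sum:
Half-angle: c=0.916342, s=0.400397. N=√(1·120·2·24)=75.894664
k: max(0,(-1)−(-2))=1 … min(3+(-1),3−(-2))=2
  k=1: (−1)^0·75.8947/(24)·0.9163^5·0.4004^1 = +0.818047
  k=2: (−1)^1·75.8947/(12)·0.9163^3·0.4004^3 = -0.312374
d^3_{-2,-1}(0.8239) = +0.818047 -0.312374 = +0.505673

d=0.5057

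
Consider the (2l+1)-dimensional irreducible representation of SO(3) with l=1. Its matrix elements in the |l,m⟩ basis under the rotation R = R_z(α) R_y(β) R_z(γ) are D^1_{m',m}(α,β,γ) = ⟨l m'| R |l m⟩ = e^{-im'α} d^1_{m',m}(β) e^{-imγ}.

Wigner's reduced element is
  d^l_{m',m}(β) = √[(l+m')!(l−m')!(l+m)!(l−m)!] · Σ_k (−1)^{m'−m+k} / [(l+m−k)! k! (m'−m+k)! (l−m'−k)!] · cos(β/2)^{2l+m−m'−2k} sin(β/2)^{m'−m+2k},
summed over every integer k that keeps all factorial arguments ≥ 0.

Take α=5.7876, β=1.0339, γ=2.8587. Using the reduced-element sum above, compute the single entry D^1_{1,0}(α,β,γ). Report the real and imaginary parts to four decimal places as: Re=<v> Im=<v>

Split into d^1_{1,0}(β=1.0339) × two z-phases.
Half-angle: c=0.869331, s=0.494231. N=√(2·1·1·1)=1.414214
The bounds max(0,m−m')=0 and min(l+m,l−m')=0 give 1 term
  k=0: (−1)^1·1.4142/(1)·0.8693^1·0.4942^1 = -0.607617
d^1_{1,0}(1.0339) = -0.607617
Phases: e^{-i·(1)·5.7876}=+0.879691+0.475547i, e^{-i·(0)·2.8587}=+1.000000+0.000000i ⇒ D=-0.534515-0.288950i

Re=-0.5345 Im=-0.2890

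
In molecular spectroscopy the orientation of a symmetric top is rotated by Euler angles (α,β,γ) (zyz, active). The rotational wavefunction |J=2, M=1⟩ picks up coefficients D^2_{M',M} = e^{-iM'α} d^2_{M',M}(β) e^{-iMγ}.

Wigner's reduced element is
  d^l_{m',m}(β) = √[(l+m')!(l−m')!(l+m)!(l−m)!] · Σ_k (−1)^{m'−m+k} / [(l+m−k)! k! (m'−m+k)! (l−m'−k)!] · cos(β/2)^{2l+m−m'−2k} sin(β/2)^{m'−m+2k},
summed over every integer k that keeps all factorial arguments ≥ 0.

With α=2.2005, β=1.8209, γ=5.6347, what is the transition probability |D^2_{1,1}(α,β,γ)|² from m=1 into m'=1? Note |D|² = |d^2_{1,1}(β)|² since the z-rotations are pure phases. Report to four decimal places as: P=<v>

P=0.3164

Split into d^2_{1,1}(β=1.8209) × two z-phases.
Half-angle: c=0.613390, s=0.789780. N=√(6·1·6·1)=6.000000
Admissible k: 0..1 (factorial args all ≥0)
  k=0: (−1)^0·6.0000/(6)·0.6134^4·0.7898^0 = +0.141562
  k=1: (−1)^1·6.0000/(2)·0.6134^2·0.7898^2 = -0.704056
d^2_{1,1}(1.8209) = +0.141562 -0.704056 = -0.562494
|D^2_{1,1}|² = |d^2_{1,1}(β)|² = (-0.562494)² = 0.316399 (the z-rotation phases have unit modulus)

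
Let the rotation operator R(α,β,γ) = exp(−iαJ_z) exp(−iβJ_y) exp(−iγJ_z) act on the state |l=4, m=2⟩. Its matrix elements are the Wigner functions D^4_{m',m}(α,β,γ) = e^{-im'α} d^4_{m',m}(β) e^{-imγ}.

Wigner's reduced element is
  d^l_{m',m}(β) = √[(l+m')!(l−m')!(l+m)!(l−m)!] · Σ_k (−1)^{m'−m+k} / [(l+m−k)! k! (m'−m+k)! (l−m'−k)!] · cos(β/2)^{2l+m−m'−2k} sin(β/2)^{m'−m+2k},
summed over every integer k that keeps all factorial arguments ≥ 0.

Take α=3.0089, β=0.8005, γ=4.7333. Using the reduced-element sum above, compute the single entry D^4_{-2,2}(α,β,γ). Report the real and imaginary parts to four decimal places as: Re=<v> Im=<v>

Re=-0.2037 Im=0.0646

D^4_{-2,2}(3.0089,0.8005,4.7333) = e^{-i·-2·3.0089}·d^4_{-2,2}(0.8005)·e^{-i·2·4.7333}. Compute d first:
c=cos(0.8005/2)=0.920964, s=sin(0.8005/2)=0.389649; N=√[2·720·720·2]=1440.000000
Admissible k: 4..6 (factorial args all ≥0)
  k=4: (−1)^0·1440.0000/(96)·0.9210^4·0.3896^4 = +0.248745
  k=5: (−1)^1·1440.0000/(120)·0.9210^2·0.3896^6 = -0.035621
  k=6: (−1)^2·1440.0000/(1440)·0.9210^0·0.3896^8 = +0.000531
d^4_{-2,2}(0.8005) = +0.248745 -0.035621 +0.000531 = +0.213655
Phases: e^{-i·(-2)·3.0089}=+0.964992-0.262281i, e^{-i·(2)·4.7333}=-0.999126+0.041810i ⇒ D=-0.203652+0.064609i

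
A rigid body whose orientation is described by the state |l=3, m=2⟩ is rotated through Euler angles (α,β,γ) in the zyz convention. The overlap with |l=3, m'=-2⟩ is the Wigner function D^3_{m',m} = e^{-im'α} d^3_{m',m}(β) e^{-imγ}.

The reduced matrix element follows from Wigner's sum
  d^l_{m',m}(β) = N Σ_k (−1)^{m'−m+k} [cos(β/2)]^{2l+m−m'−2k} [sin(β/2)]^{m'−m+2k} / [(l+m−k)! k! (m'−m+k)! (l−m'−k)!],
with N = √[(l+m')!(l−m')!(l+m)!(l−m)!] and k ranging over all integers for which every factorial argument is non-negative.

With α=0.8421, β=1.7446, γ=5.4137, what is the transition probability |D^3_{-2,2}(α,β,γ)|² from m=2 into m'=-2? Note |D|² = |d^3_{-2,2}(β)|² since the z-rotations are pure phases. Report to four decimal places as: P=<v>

First d^3_{-2,2}(β=1.7446), then the phase factors e^{-i(-2)α} and e^{-i(2)γ}:
With c≡cos(β/2)=0.643067 and s≡sin(β/2)=0.765810, N=[1·120·120·1]^{1/2}=120.000000
The bounds max(0,m−m')=4 and min(l+m,l−m')=5 give 2 terms
  k=4: (−1)^0·120.0000/(24)·0.6431^2·0.7658^4 = +0.711159
  k=5: (−1)^1·120.0000/(120)·0.6431^0·0.7658^6 = -0.201709
d^3_{-2,2}(1.7446) = +0.711159 -0.201709 = +0.509449
|D^3_{-2,2}|² = |d^3_{-2,2}(β)|² = (+0.509449)² = 0.259538 (the z-rotation phases have unit modulus)

P=0.2595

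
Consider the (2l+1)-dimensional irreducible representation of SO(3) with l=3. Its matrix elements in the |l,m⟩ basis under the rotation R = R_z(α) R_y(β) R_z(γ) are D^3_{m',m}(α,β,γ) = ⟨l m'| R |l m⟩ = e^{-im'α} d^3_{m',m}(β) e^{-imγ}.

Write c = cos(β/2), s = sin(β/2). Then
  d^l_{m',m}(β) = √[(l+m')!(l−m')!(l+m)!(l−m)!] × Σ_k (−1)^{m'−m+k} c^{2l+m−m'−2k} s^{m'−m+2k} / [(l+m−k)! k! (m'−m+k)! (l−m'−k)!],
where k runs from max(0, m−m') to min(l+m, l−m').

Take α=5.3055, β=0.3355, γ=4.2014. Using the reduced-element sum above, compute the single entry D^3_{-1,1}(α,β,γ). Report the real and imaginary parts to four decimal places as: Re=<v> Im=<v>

First d^3_{-1,1}(β=0.3355), then the phase factors e^{-i(-1)α} and e^{-i(1)γ}:
Half-angle: c=0.985963, s=0.166964. N=√(2·24·24·2)=48.000000
The bounds max(0,m−m')=2 and min(l+m,l−m')=4 give 3 terms
  k=2: (−1)^0·48.0000/(8)·0.9860^4·0.1670^2 = +0.158067
  k=3: (−1)^1·48.0000/(6)·0.9860^2·0.1670^4 = -0.006044
  k=4: (−1)^2·48.0000/(48)·0.9860^0·0.1670^6 = +0.000022
d^3_{-1,1}(0.3355) = +0.158067 -0.006044 +0.000022 = +0.152045
Phases: e^{-i·(-1)·5.3055}=+0.558943-0.829206i, e^{-i·(1)·4.2014}=-0.489040+0.872261i ⇒ D=+0.068411+0.135785i

Re=0.0684 Im=0.1358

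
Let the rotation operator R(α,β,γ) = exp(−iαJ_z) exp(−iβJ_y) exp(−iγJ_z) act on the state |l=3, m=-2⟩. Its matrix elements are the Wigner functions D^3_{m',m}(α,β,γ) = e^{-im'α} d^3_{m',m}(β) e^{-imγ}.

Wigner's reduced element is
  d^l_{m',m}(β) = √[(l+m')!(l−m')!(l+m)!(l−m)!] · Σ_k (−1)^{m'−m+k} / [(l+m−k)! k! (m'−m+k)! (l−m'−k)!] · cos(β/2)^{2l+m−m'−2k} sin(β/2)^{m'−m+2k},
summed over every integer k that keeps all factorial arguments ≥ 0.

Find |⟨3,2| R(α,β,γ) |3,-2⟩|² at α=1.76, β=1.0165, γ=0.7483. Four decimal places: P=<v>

First d^3_{2,-2}(β=1.0165), then the phase factors e^{-i(2)α} and e^{-i(-2)γ}:
c=cos(1.0165/2)=0.873597, s=sin(1.0165/2)=0.486649; N=√[120·1·1·120]=120.000000
k: max(0,(-2)−(2))=0 … min(3+(-2),3−(2))=1
  k=0: (−1)^4·120.0000/(24)·0.8736^2·0.4866^4 = +0.214021
  k=1: (−1)^5·120.0000/(120)·0.8736^0·0.4866^6 = -0.013283
d^3_{2,-2}(1.0165) = +0.214021 -0.013283 = +0.200738
|D^3_{2,-2}|² = |d^3_{2,-2}(β)|² = (+0.200738)² = 0.040296 (the z-rotation phases have unit modulus)

P=0.0403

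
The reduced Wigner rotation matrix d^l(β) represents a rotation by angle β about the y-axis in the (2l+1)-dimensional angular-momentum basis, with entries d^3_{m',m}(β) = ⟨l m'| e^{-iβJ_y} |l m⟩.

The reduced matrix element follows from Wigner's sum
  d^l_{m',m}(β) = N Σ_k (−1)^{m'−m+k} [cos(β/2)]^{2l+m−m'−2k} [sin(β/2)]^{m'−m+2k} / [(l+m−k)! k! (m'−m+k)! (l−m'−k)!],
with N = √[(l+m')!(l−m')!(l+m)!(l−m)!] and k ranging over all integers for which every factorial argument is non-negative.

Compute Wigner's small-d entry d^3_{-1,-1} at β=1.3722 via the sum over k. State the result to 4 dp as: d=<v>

d=-0.3576

d^3_{-1,-1}(β=1.3722) via Wigner's sum:
Half-angle: c=0.773723, s=0.633524. N=√(2·24·2·24)=48.000000
Admissible k: 0..2 (factorial args all ≥0)
  k=0: (−1)^0·48.0000/(48)·0.7737^6·0.6335^0 = +0.214542
  k=1: (−1)^1·48.0000/(6)·0.7737^4·0.6335^2 = -1.150689
  k=2: (−1)^2·48.0000/(8)·0.7737^2·0.6335^4 = +0.578596
d^3_{-1,-1}(1.3722) = +0.214542 -1.150689 +0.578596 = -0.357551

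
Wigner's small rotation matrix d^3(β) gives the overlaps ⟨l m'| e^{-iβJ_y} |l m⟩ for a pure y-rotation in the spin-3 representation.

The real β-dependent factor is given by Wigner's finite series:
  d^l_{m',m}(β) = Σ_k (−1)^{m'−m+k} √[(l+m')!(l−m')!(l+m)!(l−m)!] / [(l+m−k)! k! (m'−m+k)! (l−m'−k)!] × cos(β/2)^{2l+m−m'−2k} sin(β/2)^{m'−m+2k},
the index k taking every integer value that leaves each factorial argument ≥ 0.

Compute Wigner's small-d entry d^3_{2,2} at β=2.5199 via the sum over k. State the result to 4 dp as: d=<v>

d^3_{2,2}(β=2.5199) via Wigner's sum:
c=cos(2.5199/2)=0.305865, s=sin(2.5199/2)=0.952075; N=√[120·1·120·1]=120.000000
k: max(0,(2)−(2))=0 … min(3+(2),3−(2))=1
  k=0: (−1)^0·120.0000/(120)·0.3059^6·0.9521^0 = +0.000819
  k=1: (−1)^1·120.0000/(24)·0.3059^4·0.9521^2 = -0.039667
d^3_{2,2}(2.5199) = +0.000819 -0.039667 = -0.038848

d=-0.0388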